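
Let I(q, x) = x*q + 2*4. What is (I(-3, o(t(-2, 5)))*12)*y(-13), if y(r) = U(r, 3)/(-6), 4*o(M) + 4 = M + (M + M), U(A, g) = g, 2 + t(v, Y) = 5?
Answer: -51/2 ≈ -25.500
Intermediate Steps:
t(v, Y) = 3 (t(v, Y) = -2 + 5 = 3)
o(M) = -1 + 3*M/4 (o(M) = -1 + (M + (M + M))/4 = -1 + (M + 2*M)/4 = -1 + (3*M)/4 = -1 + 3*M/4)
I(q, x) = 8 + q*x (I(q, x) = q*x + 8 = 8 + q*x)
y(r) = -1/2 (y(r) = 3/(-6) = 3*(-1/6) = -1/2)
(I(-3, o(t(-2, 5)))*12)*y(-13) = ((8 - 3*(-1 + (3/4)*3))*12)*(-1/2) = ((8 - 3*(-1 + 9/4))*12)*(-1/2) = ((8 - 3*5/4)*12)*(-1/2) = ((8 - 15/4)*12)*(-1/2) = ((17/4)*12)*(-1/2) = 51*(-1/2) = -51/2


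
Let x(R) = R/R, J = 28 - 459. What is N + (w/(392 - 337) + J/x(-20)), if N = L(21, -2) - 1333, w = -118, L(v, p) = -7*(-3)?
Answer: -95983/55 ≈ -1745.1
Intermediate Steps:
L(v, p) = 21
J = -431
x(R) = 1
N = -1312 (N = 21 - 1333 = -1312)
N + (w/(392 - 337) + J/x(-20)) = -1312 + (-118/(392 - 337) - 431/1) = -1312 + (-118/55 - 431*1) = -1312 + (-118*1/55 - 431) = -1312 + (-118/55 - 431) = -1312 - 23823/55 = -95983/55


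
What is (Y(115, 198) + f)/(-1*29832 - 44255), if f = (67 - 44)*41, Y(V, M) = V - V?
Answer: -23/1807 ≈ -0.012728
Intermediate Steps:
Y(V, M) = 0
f = 943 (f = 23*41 = 943)
(Y(115, 198) + f)/(-1*29832 - 44255) = (0 + 943)/(-1*29832 - 44255) = 943/(-29832 - 44255) = 943/(-74087) = 943*(-1/74087) = -23/1807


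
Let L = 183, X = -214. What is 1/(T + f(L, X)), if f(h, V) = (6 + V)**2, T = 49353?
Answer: 1/92617 ≈ 1.0797e-5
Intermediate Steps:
1/(T + f(L, X)) = 1/(49353 + (6 - 214)**2) = 1/(49353 + (-208)**2) = 1/(49353 + 43264) = 1/92617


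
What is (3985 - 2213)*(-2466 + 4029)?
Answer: 2769636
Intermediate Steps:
(3985 - 2213)*(-2466 + 4029) = 1772*1563 = 2769636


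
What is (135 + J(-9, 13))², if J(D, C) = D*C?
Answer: 324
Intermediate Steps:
J(D, C) = C*D
(135 + J(-9, 13))² = (135 + 13*(-9))² = (135 - 117)² = 18² = 324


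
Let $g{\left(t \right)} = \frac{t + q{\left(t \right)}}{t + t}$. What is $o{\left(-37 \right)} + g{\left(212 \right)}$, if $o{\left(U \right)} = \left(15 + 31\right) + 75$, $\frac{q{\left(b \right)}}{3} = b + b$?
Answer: $\frac{249}{2} \approx 124.5$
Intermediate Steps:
$q{\left(b \right)} = 6 b$ ($q{\left(b \right)} = 3 \left(b + b\right) = 3 \cdot 2 b = 6 b$)
$o{\left(U \right)} = 121$ ($o{\left(U \right)} = 46 + 75 = 121$)
$g{\left(t \right)} = \frac{7}{2}$ ($g{\left(t \right)} = \frac{t + 6 t}{t + t} = \frac{7 t}{2 t} = 7 t \frac{1}{2 t} = \frac{7}{2}$)
$o{\left(-37 \right)} + g{\left(212 \right)} = 121 + \frac{7}{2} = \frac{249}{2}$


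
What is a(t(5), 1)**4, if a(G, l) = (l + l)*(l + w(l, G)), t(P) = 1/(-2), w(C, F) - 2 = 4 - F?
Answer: 50625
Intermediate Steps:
w(C, F) = 6 - F (w(C, F) = 2 + (4 - F) = 6 - F)
t(P) = -1/2
a(G, l) = 2*l*(6 + l - G) (a(G, l) = (l + l)*(l + (6 - G)) = (2*l)*(6 + l - G) = 2*l*(6 + l - G))
a(t(5), 1)**4 = (2*1*(6 + 1 - 1*(-1/2)))**4 = (2*1*(6 + 1 + 1/2))**4 = (2*1*(15/2))**4 = 15**4 = 50625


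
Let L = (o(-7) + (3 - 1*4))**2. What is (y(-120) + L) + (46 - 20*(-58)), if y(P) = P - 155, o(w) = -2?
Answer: 940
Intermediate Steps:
L = 9 (L = (-2 + (3 - 1*4))**2 = (-2 + (3 - 4))**2 = (-2 - 1)**2 = (-3)**2 = 9)
y(P) = -155 + P
(y(-120) + L) + (46 - 20*(-58)) = ((-155 - 120) + 9) + (46 - 20*(-58)) = (-275 + 9) + (46 + 1160) = -266 + 1206 = 940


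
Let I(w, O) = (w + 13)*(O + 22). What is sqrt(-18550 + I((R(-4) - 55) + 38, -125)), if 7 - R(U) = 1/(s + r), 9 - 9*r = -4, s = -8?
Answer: 2*I*sqrt(16425718)/59 ≈ 137.39*I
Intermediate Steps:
r = 13/9 (r = 1 - 1/9*(-4) = 1 + 4/9 = 13/9 ≈ 1.4444)
R(U) = 422/59 (R(U) = 7 - 1/(-8 + 13/9) = 7 - 1/(-59/9) = 7 - 1*(-9/59) = 7 + 9/59 = 422/59)
I(w, O) = (13 + w)*(22 + O)
sqrt(-18550 + I((R(-4) - 55) + 38, -125)) = sqrt(-18550 + (286 + 13*(-125) + 22*((422/59 - 55) + 38) - 125*((422/59 - 55) + 38))) = sqrt(-18550 + (286 - 1625 + 22*(-2823/59 + 38) - 125*(-2823/59 + 38))) = sqrt(-18550 + (286 - 1625 + 22*(-581/59) - 125*(-581/59))) = sqrt(-18550 + (286 - 1625 - 12782/59 + 72625/59)) = sqrt(-18550 - 19158/59) = sqrt(-1113608/59) = 2*I*sqrt(16425718)/59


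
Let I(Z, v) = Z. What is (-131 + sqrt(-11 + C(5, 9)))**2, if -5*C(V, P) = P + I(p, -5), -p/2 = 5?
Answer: 85751/5 - 786*I*sqrt(30)/5 ≈ 17150.0 - 861.02*I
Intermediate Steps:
p = -10 (p = -2*5 = -10)
C(V, P) = 2 - P/5 (C(V, P) = -(P - 10)/5 = -(-10 + P)/5 = 2 - P/5)
(-131 + sqrt(-11 + C(5, 9)))**2 = (-131 + sqrt(-11 + (2 - 1/5*9)))**2 = (-131 + sqrt(-11 + (2 - 9/5)))**2 = (-131 + sqrt(-11 + 1/5))**2 = (-131 + sqrt(-54/5))**2 = (-131 + 3*I*sqrt(30)/5)**2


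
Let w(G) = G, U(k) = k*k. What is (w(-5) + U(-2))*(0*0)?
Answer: 0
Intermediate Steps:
U(k) = k**2
(w(-5) + U(-2))*(0*0) = (-5 + (-2)**2)*(0*0) = (-5 + 4)*0 = -1*0 = 0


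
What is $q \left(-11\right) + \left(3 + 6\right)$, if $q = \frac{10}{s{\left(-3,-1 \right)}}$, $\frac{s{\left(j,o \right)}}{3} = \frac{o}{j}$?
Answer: $-101$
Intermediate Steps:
$s{\left(j,o \right)} = \frac{3 o}{j}$ ($s{\left(j,o \right)} = 3 \frac{o}{j} = \frac{3 o}{j}$)
$q = 10$ ($q = \frac{10}{3 \left(-1\right) \frac{1}{-3}} = \frac{10}{3 \left(-1\right) \left(- \frac{1}{3}\right)} = \frac{10}{1} = 10 \cdot 1 = 10$)
$q \left(-11\right) + \left(3 + 6\right) = 10 \left(-11\right) + \left(3 + 6\right) = -110 + 9 = -101$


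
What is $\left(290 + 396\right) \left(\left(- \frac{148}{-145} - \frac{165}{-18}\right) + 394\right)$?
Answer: $\frac{120613549}{435} \approx 2.7727 \cdot 10^{5}$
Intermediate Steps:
$\left(290 + 396\right) \left(\left(- \frac{148}{-145} - \frac{165}{-18}\right) + 394\right) = 686 \left(\left(\left(-148\right) \left(- \frac{1}{145}\right) - - \frac{55}{6}\right) + 394\right) = 686 \left(\left(\frac{148}{145} + \frac{55}{6}\right) + 394\right) = 686 \left(\frac{8863}{870} + 394\right) = 686 \cdot \frac{351643}{870} = \frac{120613549}{435}$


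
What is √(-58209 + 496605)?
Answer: 2*√109599 ≈ 662.12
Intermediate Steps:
√(-58209 + 496605) = √438396 = 2*√109599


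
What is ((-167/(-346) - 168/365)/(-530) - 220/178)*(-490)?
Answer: 360784971547/595709930 ≈ 605.64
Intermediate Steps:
((-167/(-346) - 168/365)/(-530) - 220/178)*(-490) = ((-167*(-1/346) - 168*1/365)*(-1/530) - 220*1/178)*(-490) = ((167/346 - 168/365)*(-1/530) - 110/89)*(-490) = ((2827/126290)*(-1/530) - 110/89)*(-490) = (-2827/66933700 - 110/89)*(-490) = -7362958603/5957099300*(-490) = 360784971547/595709930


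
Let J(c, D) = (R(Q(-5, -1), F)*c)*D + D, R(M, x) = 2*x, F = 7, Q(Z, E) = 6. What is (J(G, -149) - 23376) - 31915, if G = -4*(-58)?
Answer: -539392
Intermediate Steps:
G = 232
J(c, D) = D + 14*D*c (J(c, D) = ((2*7)*c)*D + D = (14*c)*D + D = 14*D*c + D = D + 14*D*c)
(J(G, -149) - 23376) - 31915 = (-149*(1 + 14*232) - 23376) - 31915 = (-149*(1 + 3248) - 23376) - 31915 = (-149*3249 - 23376) - 31915 = (-484101 - 23376) - 31915 = -507477 - 31915 = -539392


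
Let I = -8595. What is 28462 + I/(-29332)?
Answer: 834855979/29332 ≈ 28462.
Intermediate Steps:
28462 + I/(-29332) = 28462 - 8595/(-29332) = 28462 - 8595*(-1/29332) = 28462 + 8595/29332 = 834855979/29332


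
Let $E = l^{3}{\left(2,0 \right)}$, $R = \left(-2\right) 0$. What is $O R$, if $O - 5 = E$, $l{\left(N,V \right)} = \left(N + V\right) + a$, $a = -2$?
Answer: $0$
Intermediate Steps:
$l{\left(N,V \right)} = -2 + N + V$ ($l{\left(N,V \right)} = \left(N + V\right) - 2 = -2 + N + V$)
$R = 0$
$E = 0$ ($E = \left(-2 + 2 + 0\right)^{3} = 0^{3} = 0$)
$O = 5$ ($O = 5 + 0 = 5$)
$O R = 5 \cdot 0 = 0$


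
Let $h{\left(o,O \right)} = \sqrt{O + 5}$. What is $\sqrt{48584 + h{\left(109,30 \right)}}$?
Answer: $\sqrt{48584 + \sqrt{35}} \approx 220.43$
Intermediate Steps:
$h{\left(o,O \right)} = \sqrt{5 + O}$
$\sqrt{48584 + h{\left(109,30 \right)}} = \sqrt{48584 + \sqrt{5 + 30}} = \sqrt{48584 + \sqrt{35}}$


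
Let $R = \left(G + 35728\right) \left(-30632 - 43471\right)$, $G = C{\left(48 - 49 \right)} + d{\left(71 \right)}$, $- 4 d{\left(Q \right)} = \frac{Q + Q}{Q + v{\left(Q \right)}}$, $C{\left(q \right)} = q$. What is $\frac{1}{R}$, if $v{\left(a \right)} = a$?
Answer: $- \frac{4}{10589837421} \approx -3.7772 \cdot 10^{-10}$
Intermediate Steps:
$d{\left(Q \right)} = - \frac{1}{4}$ ($d{\left(Q \right)} = - \frac{\left(Q + Q\right) \frac{1}{Q + Q}}{4} = - \frac{2 Q \frac{1}{2 Q}}{4} = \left(- \frac{1}{4}\right) 1 = - \frac{1}{4}$)
$G = - \frac{5}{4}$ ($G = \left(48 - 49\right) - \frac{1}{4} = -1 - \frac{1}{4} = - \frac{5}{4} \approx -1.25$)
$R = - \frac{10589837421}{4}$ ($R = \left(- \frac{5}{4} + 35728\right) \left(-30632 - 43471\right) = \frac{142907}{4} \left(-74103\right) = - \frac{10589837421}{4} \approx -2.6475 \cdot 10^{9}$)
$\frac{1}{R} = \frac{1}{- \frac{10589837421}{4}} = - \frac{4}{10589837421}$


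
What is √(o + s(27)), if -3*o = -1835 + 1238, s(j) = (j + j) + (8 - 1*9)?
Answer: 6*√7 ≈ 15.875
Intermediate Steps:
s(j) = -1 + 2*j (s(j) = 2*j + (8 - 9) = 2*j - 1 = -1 + 2*j)
o = 199 (o = -(-1835 + 1238)/3 = -⅓*(-597) = 199)
√(o + s(27)) = √(199 + (-1 + 2*27)) = √(199 + (-1 + 54)) = √(199 + 53) = √252 = 6*√7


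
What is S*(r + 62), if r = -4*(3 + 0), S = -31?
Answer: -1550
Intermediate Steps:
r = -12 (r = -4*3 = -12)
S*(r + 62) = -31*(-12 + 62) = -31*50 = -1550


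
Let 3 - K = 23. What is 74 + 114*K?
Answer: -2206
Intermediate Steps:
K = -20 (K = 3 - 1*23 = 3 - 23 = -20)
74 + 114*K = 74 + 114*(-20) = 74 - 2280 = -2206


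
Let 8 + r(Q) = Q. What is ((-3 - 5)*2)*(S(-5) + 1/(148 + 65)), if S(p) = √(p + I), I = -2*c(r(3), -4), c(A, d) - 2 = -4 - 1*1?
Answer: -3424/213 ≈ -16.075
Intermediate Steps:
r(Q) = -8 + Q
c(A, d) = -3 (c(A, d) = 2 + (-4 - 1*1) = 2 + (-4 - 1) = 2 - 5 = -3)
I = 6 (I = -2*(-3) = 6)
S(p) = √(6 + p) (S(p) = √(p + 6) = √(6 + p))
((-3 - 5)*2)*(S(-5) + 1/(148 + 65)) = ((-3 - 5)*2)*(√(6 - 5) + 1/(148 + 65)) = (-8*2)*(√1 + 1/213) = -16*(1 + 1/213) = -16*214/213 = -3424/213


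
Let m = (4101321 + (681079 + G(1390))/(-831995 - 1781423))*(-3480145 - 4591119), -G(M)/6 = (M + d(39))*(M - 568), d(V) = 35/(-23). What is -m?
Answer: 994883624779144979504/30054307 ≈ 3.3103e+13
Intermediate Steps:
d(V) = -35/23 (d(V) = 35*(-1/23) = -35/23)
G(M) = -6*(-568 + M)*(-35/23 + M) (G(M) = -6*(M - 35/23)*(M - 568) = -6*(-35/23 + M)*(-568 + M) = -6*(-568 + M)*(-35/23 + M))
m = -994883624779144979504/30054307 (m = (4101321 + (681079 + (-119280/23 - 6*1390² + (78594/23)*1390))/(-831995 - 1781423))*(-3480145 - 4591119) = (4101321 + (681079 + (-119280/23 - 6*1932100 + 109245660/23))/(-2613418))*(-8071264) = (4101321 + (681079 + (-119280/23 - 11592600 + 109245660/23))*(-1/2613418))*(-8071264) = (4101321 + (681079 - 157503420/23)*(-1/2613418))*(-8071264) = (4101321 - 141838603/23*(-1/2613418))*(-8071264) = (4101321 + 141838603/60108614)*(-8071264) = (246524862717697/60108614)*(-8071264) = -994883624779144979504/30054307 ≈ -3.3103e+13)
-m = -1*(-994883624779144979504/30054307) = 994883624779144979504/30054307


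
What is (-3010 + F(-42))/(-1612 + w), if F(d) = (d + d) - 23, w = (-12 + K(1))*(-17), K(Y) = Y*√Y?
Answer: 1039/475 ≈ 2.1874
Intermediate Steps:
K(Y) = Y^(3/2)
w = 187 (w = (-12 + 1^(3/2))*(-17) = (-12 + 1)*(-17) = -11*(-17) = 187)
F(d) = -23 + 2*d (F(d) = 2*d - 23 = -23 + 2*d)
(-3010 + F(-42))/(-1612 + w) = (-3010 + (-23 + 2*(-42)))/(-1612 + 187) = (-3010 + (-23 - 84))/(-1425) = (-3010 - 107)*(-1/1425) = -3117*(-1/1425) = 1039/475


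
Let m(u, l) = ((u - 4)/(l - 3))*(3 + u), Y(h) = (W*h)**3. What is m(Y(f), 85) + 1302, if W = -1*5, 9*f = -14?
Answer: 87065671316/21789081 ≈ 3995.8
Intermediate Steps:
f = -14/9 (f = (1/9)*(-14) = -14/9 ≈ -1.5556)
W = -5
Y(h) = -125*h**3 (Y(h) = (-5*h)**3 = -125*h**3)
m(u, l) = (-4 + u)*(3 + u)/(-3 + l) (m(u, l) = ((-4 + u)/(-3 + l))*(3 + u) = (-4 + u)*(3 + u)/(-3 + l))
m(Y(f), 85) + 1302 = (-12 + (-125*(-14/9)**3)**2 - (-125)*(-14/9)**3)/(-3 + 85) + 1302 = (-12 + (-125*(-2744/729))**2 - (-125)*(-2744)/729)/82 + 1302 = (-12 + (343000/729)**2 - 1*343000/729)/82 + 1302 = (-12 + 117649000000/531441 - 343000/729)/82 + 1302 = (1/82)*(117392575708/531441) + 1302 = 58696287854/21789081 + 1302 = 87065671316/21789081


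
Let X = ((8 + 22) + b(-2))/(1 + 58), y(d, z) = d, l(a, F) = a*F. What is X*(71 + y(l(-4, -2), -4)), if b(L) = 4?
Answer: 2686/59 ≈ 45.525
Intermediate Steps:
l(a, F) = F*a
X = 34/59 (X = ((8 + 22) + 4)/(1 + 58) = (30 + 4)/59 = 34*(1/59) = 34/59 ≈ 0.57627)
X*(71 + y(l(-4, -2), -4)) = 34*(71 - 2*(-4))/59 = 34*(71 + 8)/59 = (34/59)*79 = 2686/59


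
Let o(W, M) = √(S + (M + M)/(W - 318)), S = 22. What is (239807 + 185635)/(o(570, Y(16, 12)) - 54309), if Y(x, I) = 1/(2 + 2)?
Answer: -685005065136/87443035255 - 150156*√155246/87443035255 ≈ -7.8344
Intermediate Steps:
Y(x, I) = ¼ (Y(x, I) = 1/4 = ¼)
o(W, M) = √(22 + 2*M/(-318 + W)) (o(W, M) = √(22 + (M + M)/(W - 318)) = √(22 + (2*M)/(-318 + W)) = √(22 + 2*M/(-318 + W)))
(239807 + 185635)/(o(570, Y(16, 12)) - 54309) = (239807 + 185635)/(√2*√((-3498 + ¼ + 11*570)/(-318 + 570)) - 54309) = 425442/(√2*√((-3498 + ¼ + 6270)/252) - 54309) = 425442/(√2*√((1/252)*(11089/4)) - 54309) = 425442/(√2*√(11089/1008) - 54309) = 425442/(√2*(√77623/84) - 54309) = 425442/(√155246/84 - 54309) = 425442/(-54309 + √155246/84)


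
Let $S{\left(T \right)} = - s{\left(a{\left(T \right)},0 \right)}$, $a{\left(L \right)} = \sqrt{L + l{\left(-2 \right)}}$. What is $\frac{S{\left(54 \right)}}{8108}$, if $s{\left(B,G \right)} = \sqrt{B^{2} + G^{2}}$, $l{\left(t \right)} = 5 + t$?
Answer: $- \frac{\sqrt{57}}{8108} \approx -0.00093116$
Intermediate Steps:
$a{\left(L \right)} = \sqrt{3 + L}$ ($a{\left(L \right)} = \sqrt{L + \left(5 - 2\right)} = \sqrt{L + 3} = \sqrt{3 + L}$)
$S{\left(T \right)} = - \sqrt{3 + T}$ ($S{\left(T \right)} = - \sqrt{\left(\sqrt{3 + T}\right)^{2} + 0^{2}} = - \sqrt{\left(3 + T\right) + 0} = - \sqrt{3 + T}$)
$\frac{S{\left(54 \right)}}{8108} = \frac{\left(-1\right) \sqrt{3 + 54}}{8108} = - \sqrt{57} \cdot \frac{1}{8108} = - \frac{\sqrt{57}}{8108}$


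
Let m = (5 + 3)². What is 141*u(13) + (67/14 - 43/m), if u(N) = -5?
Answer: -313997/448 ≈ -700.89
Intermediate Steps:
m = 64 (m = 8² = 64)
141*u(13) + (67/14 - 43/m) = 141*(-5) + (67/14 - 43/64) = -705 + (67*(1/14) - 43*1/64) = -705 + (67/14 - 43/64) = -705 + 1843/448 = -313997/448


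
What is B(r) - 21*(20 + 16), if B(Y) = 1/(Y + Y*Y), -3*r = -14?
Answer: -179919/238 ≈ -755.96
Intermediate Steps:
r = 14/3 (r = -1/3*(-14) = 14/3 ≈ 4.6667)
B(Y) = 1/(Y + Y**2)
B(r) - 21*(20 + 16) = 1/((14/3)*(1 + 14/3)) - 21*(20 + 16) = 3/(14*(17/3)) - 21*36 = (3/14)*(3/17) - 756 = 9/238 - 756 = -179919/238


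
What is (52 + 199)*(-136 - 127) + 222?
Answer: -65791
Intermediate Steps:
(52 + 199)*(-136 - 127) + 222 = 251*(-263) + 222 = -66013 + 222 = -65791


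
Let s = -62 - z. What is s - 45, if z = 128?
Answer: -235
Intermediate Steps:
s = -190 (s = -62 - 1*128 = -62 - 128 = -190)
s - 45 = -190 - 45 = -235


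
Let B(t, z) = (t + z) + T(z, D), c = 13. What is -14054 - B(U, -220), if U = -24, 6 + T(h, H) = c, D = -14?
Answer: -13817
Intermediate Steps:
T(h, H) = 7 (T(h, H) = -6 + 13 = 7)
B(t, z) = 7 + t + z (B(t, z) = (t + z) + 7 = 7 + t + z)
-14054 - B(U, -220) = -14054 - (7 - 24 - 220) = -14054 - 1*(-237) = -14054 + 237 = -13817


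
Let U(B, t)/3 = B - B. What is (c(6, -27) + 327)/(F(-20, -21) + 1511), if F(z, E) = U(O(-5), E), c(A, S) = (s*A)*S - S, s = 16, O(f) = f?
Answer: -2238/1511 ≈ -1.4811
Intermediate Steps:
c(A, S) = -S + 16*A*S (c(A, S) = (16*A)*S - S = 16*A*S - S = -S + 16*A*S)
U(B, t) = 0 (U(B, t) = 3*(B - B) = 3*0 = 0)
F(z, E) = 0
(c(6, -27) + 327)/(F(-20, -21) + 1511) = (-27*(-1 + 16*6) + 327)/(0 + 1511) = (-27*(-1 + 96) + 327)/1511 = (-27*95 + 327)*(1/1511) = (-2565 + 327)*(1/1511) = -2238*1/1511 = -2238/1511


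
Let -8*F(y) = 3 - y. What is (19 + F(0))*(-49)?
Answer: -7301/8 ≈ -912.63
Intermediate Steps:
F(y) = -3/8 + y/8 (F(y) = -(3 - y)/8 = -3/8 + y/8)
(19 + F(0))*(-49) = (19 + (-3/8 + (⅛)*0))*(-49) = (19 + (-3/8 + 0))*(-49) = (19 - 3/8)*(-49) = (149/8)*(-49) = -7301/8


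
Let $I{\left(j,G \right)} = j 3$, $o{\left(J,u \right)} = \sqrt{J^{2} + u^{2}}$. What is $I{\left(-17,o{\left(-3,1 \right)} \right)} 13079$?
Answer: $-667029$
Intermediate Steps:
$I{\left(j,G \right)} = 3 j$
$I{\left(-17,o{\left(-3,1 \right)} \right)} 13079 = 3 \left(-17\right) 13079 = \left(-51\right) 13079 = -667029$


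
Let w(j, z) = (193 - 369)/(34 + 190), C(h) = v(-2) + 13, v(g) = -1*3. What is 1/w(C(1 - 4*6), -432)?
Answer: -14/11 ≈ -1.2727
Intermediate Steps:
v(g) = -3
C(h) = 10 (C(h) = -3 + 13 = 10)
w(j, z) = -11/14 (w(j, z) = -176/224 = -176*1/224 = -11/14)
1/w(C(1 - 4*6), -432) = 1/(-11/14) = -14/11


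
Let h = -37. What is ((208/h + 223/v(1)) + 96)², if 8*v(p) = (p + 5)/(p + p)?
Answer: 5782081600/12321 ≈ 4.6929e+5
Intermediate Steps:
v(p) = (5 + p)/(16*p) (v(p) = ((p + 5)/(p + p))/8 = ((5 + p)/((2*p)))/8 = ((5 + p)*(1/(2*p)))/8 = ((5 + p)/(2*p))/8 = (5 + p)/(16*p))
((208/h + 223/v(1)) + 96)² = ((208/(-37) + 223/(((1/16)*(5 + 1)/1))) + 96)² = ((208*(-1/37) + 223/(((1/16)*1*6))) + 96)² = ((-208/37 + 223/(3/8)) + 96)² = ((-208/37 + 223*(8/3)) + 96)² = ((-208/37 + 1784/3) + 96)² = (65384/111 + 96)² = (76040/111)² = 5782081600/12321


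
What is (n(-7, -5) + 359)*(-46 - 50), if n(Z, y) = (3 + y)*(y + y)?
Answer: -36384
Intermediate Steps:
n(Z, y) = 2*y*(3 + y) (n(Z, y) = (3 + y)*(2*y) = 2*y*(3 + y))
(n(-7, -5) + 359)*(-46 - 50) = (2*(-5)*(3 - 5) + 359)*(-46 - 50) = (2*(-5)*(-2) + 359)*(-96) = (20 + 359)*(-96) = 379*(-96) = -36384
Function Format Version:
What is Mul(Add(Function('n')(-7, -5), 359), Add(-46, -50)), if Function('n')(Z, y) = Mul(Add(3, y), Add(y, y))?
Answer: -36384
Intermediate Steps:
Function('n')(Z, y) = Mul(2, y, Add(3, y)) (Function('n')(Z, y) = Mul(Add(3, y), Mul(2, y)) = Mul(2, y, Add(3, y)))
Mul(Add(Function('n')(-7, -5), 359), Add(-46, -50)) = Mul(Add(Mul(2, -5, Add(3, -5)), 359), Add(-46, -50)) = Mul(Add(Mul(2, -5, -2), 359), -96) = Mul(Add(20, 359), -96) = Mul(379, -96) = -36384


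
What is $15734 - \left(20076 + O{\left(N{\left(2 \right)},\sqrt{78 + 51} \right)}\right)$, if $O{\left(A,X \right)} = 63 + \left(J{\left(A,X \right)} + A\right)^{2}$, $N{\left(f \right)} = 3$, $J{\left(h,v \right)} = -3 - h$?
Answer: $-4414$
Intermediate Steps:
$O{\left(A,X \right)} = 72$ ($O{\left(A,X \right)} = 63 + \left(\left(-3 - A\right) + A\right)^{2} = 63 + \left(-3\right)^{2} = 63 + 9 = 72$)
$15734 - \left(20076 + O{\left(N{\left(2 \right)},\sqrt{78 + 51} \right)}\right) = 15734 - \left(20076 + 72\right) = 15734 - 20148 = -4414$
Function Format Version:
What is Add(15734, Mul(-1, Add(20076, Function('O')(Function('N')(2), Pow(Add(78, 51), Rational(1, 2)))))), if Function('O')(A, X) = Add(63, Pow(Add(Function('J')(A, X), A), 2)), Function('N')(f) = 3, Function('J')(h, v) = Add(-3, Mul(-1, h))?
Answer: -4414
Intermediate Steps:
Function('O')(A, X) = 72 (Function('O')(A, X) = Add(63, Pow(Add(Add(-3, Mul(-1, A)), A), 2)) = Add(63, Pow(-3, 2)) = Add(63, 9) = 72)
Add(15734, Mul(-1, Add(20076, Function('O')(Function('N')(2), Pow(Add(78, 51), Rational(1, 2)))))) = Add(15734, Mul(-1, Add(20076, 72))) = Add(15734, Mul(-1, 20148)) = Add(15734, -20148) = -4414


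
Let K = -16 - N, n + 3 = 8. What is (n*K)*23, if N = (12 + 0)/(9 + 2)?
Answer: -21620/11 ≈ -1965.5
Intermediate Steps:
n = 5 (n = -3 + 8 = 5)
N = 12/11 ≈ 1.0909
K = -188/11 (K = -16 - 1*12/11 = -16 - 12/11 = -188/11 ≈ -17.091)
(n*K)*23 = (5*(-188/11))*23 = -940/11*23 = -21620/11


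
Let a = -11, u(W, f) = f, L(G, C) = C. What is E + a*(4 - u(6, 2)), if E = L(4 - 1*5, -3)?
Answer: -25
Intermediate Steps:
E = -3
E + a*(4 - u(6, 2)) = -3 - 11*(4 - 1*2) = -3 - 11*(4 - 2) = -3 - 11*2 = -3 - 22 = -25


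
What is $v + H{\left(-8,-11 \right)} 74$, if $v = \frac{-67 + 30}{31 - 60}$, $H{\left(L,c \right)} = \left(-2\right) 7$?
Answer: $- \frac{30007}{29} \approx -1034.7$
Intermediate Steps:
$H{\left(L,c \right)} = -14$
$v = \frac{37}{29}$ ($v = - \frac{37}{-29} = \left(-37\right) \left(- \frac{1}{29}\right) = \frac{37}{29} \approx 1.2759$)
$v + H{\left(-8,-11 \right)} 74 = \frac{37}{29} - 1036 = - \frac{30007}{29}$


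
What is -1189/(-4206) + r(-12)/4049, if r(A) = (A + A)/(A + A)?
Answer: 4818467/17030094 ≈ 0.28294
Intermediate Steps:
r(A) = 1 (r(A) = (2*A)/((2*A)) = (2*A)*(1/(2*A)) = 1)
-1189/(-4206) + r(-12)/4049 = -1189/(-4206) + 1/4049 = -1189*(-1/4206) + 1*(1/4049) = 1189/4206 + 1/4049 = 4818467/17030094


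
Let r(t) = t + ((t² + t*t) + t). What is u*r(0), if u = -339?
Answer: 0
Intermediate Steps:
r(t) = 2*t + 2*t² (r(t) = t + ((t² + t²) + t) = t + (2*t² + t) = t + (t + 2*t²) = 2*t + 2*t²)
u*r(0) = -678*0*(1 + 0) = -678*0 = -339*0 = 0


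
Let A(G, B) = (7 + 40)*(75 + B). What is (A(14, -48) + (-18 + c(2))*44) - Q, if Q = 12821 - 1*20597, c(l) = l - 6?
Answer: 8077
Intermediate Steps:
c(l) = -6 + l
A(G, B) = 3525 + 47*B (A(G, B) = 47*(75 + B) = 3525 + 47*B)
Q = -7776 (Q = 12821 - 20597 = -7776)
(A(14, -48) + (-18 + c(2))*44) - Q = ((3525 + 47*(-48)) + (-18 + (-6 + 2))*44) - 1*(-7776) = ((3525 - 2256) + (-18 - 4)*44) + 7776 = (1269 - 22*44) + 7776 = (1269 - 968) + 7776 = 301 + 7776 = 8077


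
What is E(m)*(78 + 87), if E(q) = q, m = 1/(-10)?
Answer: -33/2 ≈ -16.500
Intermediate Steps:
m = -1/10 ≈ -0.10000
E(m)*(78 + 87) = -(78 + 87)/10 = -1/10*165 = -33/2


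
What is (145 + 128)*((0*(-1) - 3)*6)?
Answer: -4914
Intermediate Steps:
(145 + 128)*((0*(-1) - 3)*6) = 273*((0 - 3)*6) = 273*(-3*6) = 273*(-18) = -4914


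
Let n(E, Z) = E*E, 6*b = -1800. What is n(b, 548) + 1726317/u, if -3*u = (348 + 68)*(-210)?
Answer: 2622526317/29120 ≈ 90059.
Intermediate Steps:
b = -300 (b = (1/6)*(-1800) = -300)
u = 29120 (u = -(348 + 68)*(-210)/3 = -416*(-210)/3 = -1/3*(-87360) = 29120)
n(E, Z) = E**2
n(b, 548) + 1726317/u = (-300)**2 + 1726317/29120 = 90000 + 1726317*(1/29120) = 90000 + 1726317/29120 = 2622526317/29120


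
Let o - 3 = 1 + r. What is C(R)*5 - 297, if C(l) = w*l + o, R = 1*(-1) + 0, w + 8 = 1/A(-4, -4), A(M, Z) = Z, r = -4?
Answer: -1023/4 ≈ -255.75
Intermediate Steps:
w = -33/4 (w = -8 + 1/(-4) = -8 - 1/4 = -33/4 ≈ -8.2500)
o = 0 (o = 3 + (1 - 4) = 3 - 3 = 0)
R = -1 (R = -1 + 0 = -1)
C(l) = -33*l/4 (C(l) = -33*l/4 + 0 = -33*l/4)
C(R)*5 - 297 = -33/4*(-1)*5 - 297 = (33/4)*5 - 297 = 165/4 - 297 = -1023/4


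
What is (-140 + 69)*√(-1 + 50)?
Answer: -497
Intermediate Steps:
(-140 + 69)*√(-1 + 50) = -71*√49 = -71*7 = -497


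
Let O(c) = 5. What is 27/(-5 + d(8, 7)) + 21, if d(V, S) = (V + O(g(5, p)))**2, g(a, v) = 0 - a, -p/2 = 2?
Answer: 3471/164 ≈ 21.165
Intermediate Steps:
p = -4 (p = -2*2 = -4)
g(a, v) = -a
d(V, S) = (5 + V)**2 (d(V, S) = (V + 5)**2 = (5 + V)**2)
27/(-5 + d(8, 7)) + 21 = 27/(-5 + (5 + 8)**2) + 21 = 27/(-5 + 13**2) + 21 = 27/(-5 + 169) + 21 = 27/164 + 21 = 3471/164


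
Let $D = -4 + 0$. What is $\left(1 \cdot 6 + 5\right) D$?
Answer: $-44$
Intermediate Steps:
$D = -4$
$\left(1 \cdot 6 + 5\right) D = \left(1 \cdot 6 + 5\right) \left(-4\right) = \left(6 + 5\right) \left(-4\right) = 11 \left(-4\right) = -44$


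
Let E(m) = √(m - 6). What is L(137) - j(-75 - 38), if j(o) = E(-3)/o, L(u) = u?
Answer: 137 + 3*I/113 ≈ 137.0 + 0.026549*I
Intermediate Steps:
E(m) = √(-6 + m)
j(o) = 3*I/o (j(o) = √(-6 - 3)/o = √(-9)/o = (3*I)/o = 3*I/o)
L(137) - j(-75 - 38) = 137 - 3*I/(-75 - 38) = 137 - 3*I/(-113) = 137 - 3*I*(-1)/113 = 137 - (-3)*I/113 = 137 + 3*I/113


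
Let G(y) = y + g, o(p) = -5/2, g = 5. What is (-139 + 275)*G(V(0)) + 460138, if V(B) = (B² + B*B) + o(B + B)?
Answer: 460478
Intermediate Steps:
o(p) = -5/2 (o(p) = -5*½ = -5/2)
V(B) = -5/2 + 2*B² (V(B) = (B² + B*B) - 5/2 = (B² + B²) - 5/2 = 2*B² - 5/2 = -5/2 + 2*B²)
G(y) = 5 + y (G(y) = y + 5 = 5 + y)
(-139 + 275)*G(V(0)) + 460138 = (-139 + 275)*(5 + (-5/2 + 2*0²)) + 460138 = 136*(5 + (-5/2 + 2*0)) + 460138 = 136*(5 + (-5/2 + 0)) + 460138 = 136*(5 - 5/2) + 460138 = 136*(5/2) + 460138 = 340 + 460138 = 460478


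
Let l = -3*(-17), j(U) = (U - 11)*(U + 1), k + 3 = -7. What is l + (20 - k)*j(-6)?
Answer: 2601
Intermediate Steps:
k = -10 (k = -3 - 7 = -10)
j(U) = (1 + U)*(-11 + U) (j(U) = (-11 + U)*(1 + U) = (1 + U)*(-11 + U))
l = 51
l + (20 - k)*j(-6) = 51 + (20 - 1*(-10))*(-11 + (-6)² - 10*(-6)) = 51 + (20 + 10)*(-11 + 36 + 60) = 51 + 30*85 = 51 + 2550 = 2601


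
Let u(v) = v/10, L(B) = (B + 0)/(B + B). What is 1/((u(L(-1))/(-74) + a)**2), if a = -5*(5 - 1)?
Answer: 2190400/876219201 ≈ 0.0024998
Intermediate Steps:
L(B) = 1/2 (L(B) = B/((2*B)) = B*(1/(2*B)) = 1/2)
a = -20 (a = -5*4 = -20)
u(v) = v/10 (u(v) = v*(1/10) = v/10)
1/((u(L(-1))/(-74) + a)**2) = 1/((((1/10)*(1/2))/(-74) - 20)**2) = 1/(((1/20)*(-1/74) - 20)**2) = 1/((-1/1480 - 20)**2) = 1/((-29601/1480)**2) = 1/(876219201/2190400) = 2190400/876219201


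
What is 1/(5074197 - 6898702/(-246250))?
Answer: 123125/624763954976 ≈ 1.9707e-7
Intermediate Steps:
1/(5074197 - 6898702/(-246250)) = 1/(5074197 - 6898702*(-1/246250)) = 1/(5074197 + 3449351/123125) = 1/(624763954976/123125) = 123125/624763954976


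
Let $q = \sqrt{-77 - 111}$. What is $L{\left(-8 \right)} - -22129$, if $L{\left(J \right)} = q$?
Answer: $22129 + 2 i \sqrt{47} \approx 22129.0 + 13.711 i$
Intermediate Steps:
$q = 2 i \sqrt{47}$ ($q = \sqrt{-188} = 2 i \sqrt{47} \approx 13.711 i$)
$L{\left(J \right)} = 2 i \sqrt{47}$
$L{\left(-8 \right)} - -22129 = 2 i \sqrt{47} - -22129 = 2 i \sqrt{47} + 22129 = 22129 + 2 i \sqrt{47}$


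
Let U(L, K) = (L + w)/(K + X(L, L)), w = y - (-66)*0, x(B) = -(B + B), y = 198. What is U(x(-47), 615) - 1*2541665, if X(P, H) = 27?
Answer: -815874319/321 ≈ -2.5417e+6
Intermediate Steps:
x(B) = -2*B
w = 198 (w = 198 - (-66)*0 = 198 - 1*0 = 198 + 0 = 198)
U(L, K) = (198 + L)/(27 + K) (U(L, K) = (L + 198)/(K + 27) = (198 + L)/(27 + K))
U(x(-47), 615) - 1*2541665 = (198 - 2*(-47))/(27 + 615) - 1*2541665 = (198 + 94)/642 - 2541665 = (1/642)*292 - 2541665 = 146/321 - 2541665 = -815874319/321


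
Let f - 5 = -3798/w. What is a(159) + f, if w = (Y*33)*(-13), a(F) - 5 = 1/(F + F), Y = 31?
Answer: 14503961/1409694 ≈ 10.289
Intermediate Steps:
a(F) = 5 + 1/(2*F) (a(F) = 5 + 1/(F + F) = 5 + 1/(2*F))
w = -13299 (w = (31*33)*(-13) = 1023*(-13) = -13299)
f = 23431/4433 (f = 5 - 3798/(-13299) = 5 - 3798*(-1/13299) = 5 + 1266/4433 = 23431/4433 ≈ 5.2856)
a(159) + f = (5 + (½)/159) + 23431/4433 = (5 + (½)*(1/159)) + 23431/4433 = (5 + 1/318) + 23431/4433 = 1591/318 + 23431/4433 = 14503961/1409694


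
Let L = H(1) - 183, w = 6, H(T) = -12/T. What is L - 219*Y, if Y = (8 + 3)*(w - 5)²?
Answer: -2604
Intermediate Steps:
L = -195 (L = -12/1 - 183 = -12*1 - 183 = -12 - 183 = -195)
Y = 11 (Y = (8 + 3)*(6 - 5)² = 11*1² = 11*1 = 11)
L - 219*Y = -195 - 219*11 = -195 - 2409 = -2604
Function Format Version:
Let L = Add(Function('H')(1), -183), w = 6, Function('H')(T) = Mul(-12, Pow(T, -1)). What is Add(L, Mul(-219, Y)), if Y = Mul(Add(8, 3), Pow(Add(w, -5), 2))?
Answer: -2604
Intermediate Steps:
L = -195 (L = Add(Mul(-12, Pow(1, -1)), -183) = Add(Mul(-12, 1), -183) = Add(-12, -183) = -195)
Y = 11 (Y = Mul(Add(8, 3), Pow(Add(6, -5), 2)) = Mul(11, Pow(1, 2)) = Mul(11, 1) = 11)
Add(L, Mul(-219, Y)) = Add(-195, Mul(-219, 11)) = Add(-195, -2409) = -2604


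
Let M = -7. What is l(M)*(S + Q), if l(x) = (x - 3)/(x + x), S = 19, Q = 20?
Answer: 195/7 ≈ 27.857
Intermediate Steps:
l(x) = (-3 + x)/(2*x) (l(x) = (-3 + x)/((2*x)) = (-3 + x)*(1/(2*x)) = (-3 + x)/(2*x))
l(M)*(S + Q) = ((½)*(-3 - 7)/(-7))*(19 + 20) = ((½)*(-⅐)*(-10))*39 = (5/7)*39 = 195/7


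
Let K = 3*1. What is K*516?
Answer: 1548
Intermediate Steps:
K = 3
K*516 = 3*516 = 1548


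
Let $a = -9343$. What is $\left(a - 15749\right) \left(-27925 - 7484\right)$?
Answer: $888482628$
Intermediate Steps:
$\left(a - 15749\right) \left(-27925 - 7484\right) = \left(-9343 - 15749\right) \left(-27925 - 7484\right) = \left(-25092\right) \left(-35409\right) = 888482628$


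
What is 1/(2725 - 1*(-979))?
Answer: 1/3704 ≈ 0.00026998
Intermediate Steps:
1/(2725 - 1*(-979)) = 1/(2725 + 979) = 1/3704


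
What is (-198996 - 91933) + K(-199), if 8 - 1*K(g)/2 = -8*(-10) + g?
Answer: -290675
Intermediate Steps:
K(g) = -144 - 2*g (K(g) = 16 - 2*(-8*(-10) + g) = 16 - 2*(80 + g) = 16 + (-160 - 2*g) = -144 - 2*g)
(-198996 - 91933) + K(-199) = (-198996 - 91933) + (-144 - 2*(-199)) = -290929 + (-144 + 398) = -290929 + 254 = -290675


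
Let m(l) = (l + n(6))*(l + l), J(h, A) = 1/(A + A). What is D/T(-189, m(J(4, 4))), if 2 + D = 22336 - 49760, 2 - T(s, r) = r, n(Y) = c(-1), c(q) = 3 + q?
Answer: -877632/47 ≈ -18673.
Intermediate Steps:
n(Y) = 2 (n(Y) = 3 - 1 = 2)
J(h, A) = 1/(2*A)
m(l) = 2*l*(2 + l) (m(l) = (l + 2)*(l + l) = (2 + l)*(2*l) = 2*l*(2 + l))
T(s, r) = 2 - r
D = -27426 (D = -2 + (22336 - 49760) = -2 - 27424 = -27426)
D/T(-189, m(J(4, 4))) = -27426/(2 - 2*(½)/4*(2 + (½)/4)) = -27426/(2 - 2*(½)*(¼)*(2 + (½)*(¼))) = -27426/(2 - 2*(2 + ⅛)/8) = -27426/(2 - 2*17/(8*8)) = -27426/(2 - 1*17/32) = -27426/(2 - 17/32) = -27426/47/32 = -27426*32/47 = -877632/47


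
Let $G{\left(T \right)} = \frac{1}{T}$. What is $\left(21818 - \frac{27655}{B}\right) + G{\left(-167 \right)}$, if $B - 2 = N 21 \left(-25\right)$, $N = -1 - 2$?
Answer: $\frac{5741346700}{263359} \approx 21800.0$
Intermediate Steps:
$N = -3$
$B = 1577$ ($B = 2 + \left(-3\right) 21 \left(-25\right) = 2 - -1575 = 2 + 1575 = 1577$)
$\left(21818 - \frac{27655}{B}\right) + G{\left(-167 \right)} = \left(21818 - \frac{27655}{1577}\right) + \frac{1}{-167} = \left(21818 - \frac{27655}{1577}\right) - \frac{1}{167} = \frac{34379331}{1577} - \frac{1}{167} = \frac{5741346700}{263359}$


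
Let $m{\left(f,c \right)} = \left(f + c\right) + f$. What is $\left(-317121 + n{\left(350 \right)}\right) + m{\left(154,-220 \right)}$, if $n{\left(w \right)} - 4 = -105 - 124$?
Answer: $-317258$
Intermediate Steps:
$m{\left(f,c \right)} = c + 2 f$ ($m{\left(f,c \right)} = \left(c + f\right) + f = c + 2 f$)
$n{\left(w \right)} = -225$ ($n{\left(w \right)} = 4 - 229 = -225$)
$\left(-317121 + n{\left(350 \right)}\right) + m{\left(154,-220 \right)} = \left(-317121 - 225\right) + \left(-220 + 2 \cdot 154\right) = -317346 + \left(-220 + 308\right) = -317346 + 88 = -317258$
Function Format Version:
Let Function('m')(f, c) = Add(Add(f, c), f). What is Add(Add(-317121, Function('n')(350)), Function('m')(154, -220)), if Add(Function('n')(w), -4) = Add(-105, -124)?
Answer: -317258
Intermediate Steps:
Function('m')(f, c) = Add(c, Mul(2, f)) (Function('m')(f, c) = Add(Add(c, f), f) = Add(c, Mul(2, f)))
Function('n')(w) = -225 (Function('n')(w) = Add(4, Add(-105, -124)) = Add(4, -229) = -225)
Add(Add(-317121, Function('n')(350)), Function('m')(154, -220)) = Add(Add(-317121, -225), Add(-220, Mul(2, 154))) = Add(-317346, Add(-220, 308)) = Add(-317346, 88) = -317258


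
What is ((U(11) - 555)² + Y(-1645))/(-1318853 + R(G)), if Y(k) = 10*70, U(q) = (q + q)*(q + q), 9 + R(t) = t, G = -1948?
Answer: -5741/1320810 ≈ -0.0043466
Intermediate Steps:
R(t) = -9 + t
U(q) = 4*q² (U(q) = (2*q)*(2*q) = 4*q²)
Y(k) = 700
((U(11) - 555)² + Y(-1645))/(-1318853 + R(G)) = ((4*11² - 555)² + 700)/(-1318853 + (-9 - 1948)) = ((4*121 - 555)² + 700)/(-1318853 - 1957) = ((484 - 555)² + 700)/(-1320810) = ((-71)² + 700)*(-1/1320810) = (5041 + 700)*(-1/1320810) = 5741*(-1/1320810) = -5741/1320810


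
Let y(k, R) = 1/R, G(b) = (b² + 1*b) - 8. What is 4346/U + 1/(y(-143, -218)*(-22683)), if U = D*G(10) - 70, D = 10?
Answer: 49393709/10774425 ≈ 4.5844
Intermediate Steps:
G(b) = -8 + b + b² (G(b) = (b² + b) - 8 = (b + b²) - 8 = -8 + b + b²)
U = 950 (U = 10*(-8 + 10 + 10²) - 70 = 10*(-8 + 10 + 100) - 70 = 10*102 - 70 = 1020 - 70 = 950)
4346/U + 1/(y(-143, -218)*(-22683)) = 4346/950 + 1/(1/(-218)*(-22683)) = 4346*(1/950) - 1/22683/(-1/218) = 2173/475 - 218*(-1/22683) = 2173/475 + 218/22683 = 49393709/10774425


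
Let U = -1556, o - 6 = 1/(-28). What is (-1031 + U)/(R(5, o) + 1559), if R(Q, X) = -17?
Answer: -2587/1542 ≈ -1.6777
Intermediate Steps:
o = 167/28 (o = 6 + 1/(-28) = 6 - 1/28 = 167/28 ≈ 5.9643)
(-1031 + U)/(R(5, o) + 1559) = (-1031 - 1556)/(-17 + 1559) = -2587/1542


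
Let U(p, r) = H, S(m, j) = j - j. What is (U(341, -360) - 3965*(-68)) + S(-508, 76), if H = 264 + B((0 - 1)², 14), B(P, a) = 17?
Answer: 269901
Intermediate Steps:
S(m, j) = 0
H = 281 (H = 264 + 17 = 281)
U(p, r) = 281
(U(341, -360) - 3965*(-68)) + S(-508, 76) = (281 - 3965*(-68)) + 0 = (281 + 269620) + 0 = 269901 + 0 = 269901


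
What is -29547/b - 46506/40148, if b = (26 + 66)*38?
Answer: -337209483/35089352 ≈ -9.6100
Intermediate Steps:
b = 3496 (b = 92*38 = 3496)
-29547/b - 46506/40148 = -29547/3496 - 46506/40148 = -29547*1/3496 - 46506*1/40148 = -29547/3496 - 23253/20074 = -337209483/35089352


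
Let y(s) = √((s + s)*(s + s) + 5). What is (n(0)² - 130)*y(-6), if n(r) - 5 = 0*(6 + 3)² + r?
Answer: -105*√149 ≈ -1281.7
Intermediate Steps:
n(r) = 5 + r (n(r) = 5 + (0*(6 + 3)² + r) = 5 + (0*9² + r) = 5 + (0*81 + r) = 5 + (0 + r) = 5 + r)
y(s) = √(5 + 4*s²) (y(s) = √((2*s)*(2*s) + 5) = √(4*s² + 5) = √(5 + 4*s²))
(n(0)² - 130)*y(-6) = ((5 + 0)² - 130)*√(5 + 4*(-6)²) = (5² - 130)*√(5 + 4*36) = (25 - 130)*√(5 + 144) = -105*√149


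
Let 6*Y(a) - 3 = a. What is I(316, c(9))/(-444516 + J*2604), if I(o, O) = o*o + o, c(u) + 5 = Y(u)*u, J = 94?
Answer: -25043/49935 ≈ -0.50151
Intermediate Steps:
Y(a) = 1/2 + a/6
c(u) = -5 + u*(1/2 + u/6) (c(u) = -5 + (1/2 + u/6)*u = -5 + u*(1/2 + u/6))
I(o, O) = o + o**2 (I(o, O) = o**2 + o = o + o**2)
I(316, c(9))/(-444516 + J*2604) = (316*(1 + 316))/(-444516 + 94*2604) = (316*317)/(-444516 + 244776) = 100172/(-199740) = 100172*(-1/199740) = -25043/49935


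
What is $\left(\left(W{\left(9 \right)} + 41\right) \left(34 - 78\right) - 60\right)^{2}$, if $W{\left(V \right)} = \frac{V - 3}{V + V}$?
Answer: $\frac{31764496}{9} \approx 3.5294 \cdot 10^{6}$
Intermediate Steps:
$W{\left(V \right)} = \frac{-3 + V}{2 V}$
$\left(\left(W{\left(9 \right)} + 41\right) \left(34 - 78\right) - 60\right)^{2} = \left(\left(\frac{-3 + 9}{2 \cdot 9} + 41\right) \left(34 - 78\right) - 60\right)^{2} = \left(\left(\frac{1}{2} \cdot \frac{1}{9} \cdot 6 + 41\right) \left(-44\right) - 60\right)^{2} = \left(\left(\frac{1}{3} + 41\right) \left(-44\right) - 60\right)^{2} = \left(\frac{124}{3} \left(-44\right) - 60\right)^{2} = \left(- \frac{5456}{3} - 60\right)^{2} = \left(- \frac{5636}{3}\right)^{2} = \frac{31764496}{9}$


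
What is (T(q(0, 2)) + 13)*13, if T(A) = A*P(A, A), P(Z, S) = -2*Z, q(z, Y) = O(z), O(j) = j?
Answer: 169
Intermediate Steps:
q(z, Y) = z
T(A) = -2*A² (T(A) = A*(-2*A) = -2*A²)
(T(q(0, 2)) + 13)*13 = (-2*0² + 13)*13 = (-2*0 + 13)*13 = (0 + 13)*13 = 13*13 = 169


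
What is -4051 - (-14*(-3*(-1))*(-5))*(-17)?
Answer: -481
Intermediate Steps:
-4051 - (-14*(-3*(-1))*(-5))*(-17) = -4051 - (-42*(-5))*(-17) = -4051 - (-14*(-15))*(-17) = -4051 - 210*(-17) = -4051 - 1*(-3570) = -4051 + 3570 = -481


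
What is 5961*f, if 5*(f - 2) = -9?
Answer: 5961/5 ≈ 1192.2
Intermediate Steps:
f = ⅕ (f = 2 + (⅕)*(-9) = 2 - 9/5 = ⅕ ≈ 0.20000)
5961*f = 5961*(⅕) = 5961/5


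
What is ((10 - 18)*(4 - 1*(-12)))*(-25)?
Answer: 3200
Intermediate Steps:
((10 - 18)*(4 - 1*(-12)))*(-25) = -8*(4 + 12)*(-25) = -8*16*(-25) = -128*(-25) = 3200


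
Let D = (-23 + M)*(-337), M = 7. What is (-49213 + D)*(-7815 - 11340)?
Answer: 839391255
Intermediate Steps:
D = 5392 (D = (-23 + 7)*(-337) = -16*(-337) = 5392)
(-49213 + D)*(-7815 - 11340) = (-49213 + 5392)*(-7815 - 11340) = -43821*(-19155) = 839391255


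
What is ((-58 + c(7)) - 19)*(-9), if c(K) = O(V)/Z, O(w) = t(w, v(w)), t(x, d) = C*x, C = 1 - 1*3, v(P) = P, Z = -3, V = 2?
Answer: 681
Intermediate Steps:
C = -2 (C = 1 - 3 = -2)
t(x, d) = -2*x
O(w) = -2*w
c(K) = 4/3 (c(K) = -2*2/(-3) = -4*(-⅓) = 4/3)
((-58 + c(7)) - 19)*(-9) = ((-58 + 4/3) - 19)*(-9) = (-170/3 - 19)*(-9) = -227/3*(-9) = 681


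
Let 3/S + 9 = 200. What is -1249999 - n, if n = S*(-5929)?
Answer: -238732022/191 ≈ -1.2499e+6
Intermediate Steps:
S = 3/191 (S = 3/(-9 + 200) = 3/191 ≈ 0.015707)
n = -17787/191 (n = (3/191)*(-5929) = -17787/191 ≈ -93.126)
-1249999 - n = -1249999 - 1*(-17787/191) = -1249999 + 17787/191 = -238732022/191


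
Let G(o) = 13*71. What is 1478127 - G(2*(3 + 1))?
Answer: 1477204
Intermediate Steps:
G(o) = 923
1478127 - G(2*(3 + 1)) = 1478127 - 1*923 = 1478127 - 923 = 1477204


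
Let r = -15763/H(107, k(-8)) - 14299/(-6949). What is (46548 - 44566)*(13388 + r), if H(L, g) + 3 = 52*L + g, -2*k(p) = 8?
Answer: 1024605764412280/38615593 ≈ 2.6533e+7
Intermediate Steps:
k(p) = -4 (k(p) = -½*8 = -4)
H(L, g) = -3 + g + 52*L (H(L, g) = -3 + (52*L + g) = -3 + (g + 52*L) = -3 + g + 52*L)
r = -30077544/38615593 (r = -15763/(-3 - 4 + 52*107) - 14299/(-6949) = -15763/(-3 - 4 + 5564) - 14299*(-1/6949) = -15763/5557 + 14299/6949 = -30077544/38615593 ≈ -0.77890)
(46548 - 44566)*(13388 + r) = (46548 - 44566)*(13388 - 30077544/38615593) = 1982*(516955481540/38615593) = 1024605764412280/38615593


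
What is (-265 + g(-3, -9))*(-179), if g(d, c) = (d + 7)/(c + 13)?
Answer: 47256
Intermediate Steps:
g(d, c) = (7 + d)/(13 + c)
(-265 + g(-3, -9))*(-179) = (-265 + (7 - 3)/(13 - 9))*(-179) = (-265 + 4/4)*(-179) = (-265 + (¼)*4)*(-179) = (-265 + 1)*(-179) = -264*(-179) = 47256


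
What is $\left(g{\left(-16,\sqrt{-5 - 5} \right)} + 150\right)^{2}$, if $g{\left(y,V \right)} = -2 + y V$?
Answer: $19344 - 4736 i \sqrt{10} \approx 19344.0 - 14977.0 i$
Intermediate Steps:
$g{\left(y,V \right)} = -2 + V y$
$\left(g{\left(-16,\sqrt{-5 - 5} \right)} + 150\right)^{2} = \left(\left(-2 + \sqrt{-5 - 5} \left(-16\right)\right) + 150\right)^{2} = \left(\left(-2 + \sqrt{-10} \left(-16\right)\right) + 150\right)^{2} = \left(\left(-2 + i \sqrt{10} \left(-16\right)\right) + 150\right)^{2} = \left(\left(-2 - 16 i \sqrt{10}\right) + 150\right)^{2} = \left(148 - 16 i \sqrt{10}\right)^{2}$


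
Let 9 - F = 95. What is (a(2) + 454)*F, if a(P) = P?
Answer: -39216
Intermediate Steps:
F = -86 (F = 9 - 1*95 = 9 - 95 = -86)
(a(2) + 454)*F = (2 + 454)*(-86) = 456*(-86) = -39216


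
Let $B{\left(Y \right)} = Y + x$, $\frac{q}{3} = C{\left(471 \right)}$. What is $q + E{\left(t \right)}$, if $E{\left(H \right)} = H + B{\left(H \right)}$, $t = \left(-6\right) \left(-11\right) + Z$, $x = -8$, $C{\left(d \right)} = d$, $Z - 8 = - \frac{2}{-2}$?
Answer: $1555$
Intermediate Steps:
$Z = 9$ ($Z = 8 - \frac{2}{-2} = 8 - -1 = 8 + 1 = 9$)
$q = 1413$ ($q = 3 \cdot 471 = 1413$)
$B{\left(Y \right)} = -8 + Y$ ($B{\left(Y \right)} = Y - 8 = -8 + Y$)
$t = 75$ ($t = \left(-6\right) \left(-11\right) + 9 = 66 + 9 = 75$)
$E{\left(H \right)} = -8 + 2 H$ ($E{\left(H \right)} = H + \left(-8 + H\right) = -8 + 2 H$)
$q + E{\left(t \right)} = 1413 + \left(-8 + 2 \cdot 75\right) = 1413 + \left(-8 + 150\right) = 1413 + 142 = 1555$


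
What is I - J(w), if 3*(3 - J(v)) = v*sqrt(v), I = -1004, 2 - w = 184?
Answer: -1007 - 182*I*sqrt(182)/3 ≈ -1007.0 - 818.44*I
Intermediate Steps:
w = -182 (w = 2 - 1*184 = 2 - 184 = -182)
J(v) = 3 - v**(3/2)/3 (J(v) = 3 - v*sqrt(v)/3 = 3 - v**(3/2)/3)
I - J(w) = -1004 - (3 - (-182)*I*sqrt(182)/3) = -1004 - (3 + 182*I*sqrt(182)/3) = -1004 + (-3 - 182*I*sqrt(182)/3) = -1007 - 182*I*sqrt(182)/3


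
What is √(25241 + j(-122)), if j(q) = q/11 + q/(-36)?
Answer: √109916246/66 ≈ 158.85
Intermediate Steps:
j(q) = 25*q/396 (j(q) = q*(1/11) + q*(-1/36) = q/11 - q/36 = 25*q/396)
√(25241 + j(-122)) = √(25241 + (25/396)*(-122)) = √(25241 - 1525/198) = √(4996193/198) = √109916246/66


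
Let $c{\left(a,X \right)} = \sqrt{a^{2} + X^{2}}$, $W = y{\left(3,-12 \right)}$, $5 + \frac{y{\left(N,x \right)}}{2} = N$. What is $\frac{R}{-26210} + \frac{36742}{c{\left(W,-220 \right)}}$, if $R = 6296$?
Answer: $- \frac{3148}{13105} + \frac{18371 \sqrt{3026}}{6052} \approx 166.74$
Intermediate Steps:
$y{\left(N,x \right)} = -10 + 2 N$
$W = -4$ ($W = -10 + 2 \cdot 3 = -10 + 6 = -4$)
$c{\left(a,X \right)} = \sqrt{X^{2} + a^{2}}$
$\frac{R}{-26210} + \frac{36742}{c{\left(W,-220 \right)}} = \frac{6296}{-26210} + \frac{36742}{\sqrt{\left(-220\right)^{2} + \left(-4\right)^{2}}} = 6296 \left(- \frac{1}{26210}\right) + \frac{36742}{\sqrt{48400 + 16}} = - \frac{3148}{13105} + \frac{36742}{\sqrt{48416}} = - \frac{3148}{13105} + \frac{36742}{4 \sqrt{3026}} = - \frac{3148}{13105} + 36742 \frac{\sqrt{3026}}{12104} = - \frac{3148}{13105} + \frac{18371 \sqrt{3026}}{6052}$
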